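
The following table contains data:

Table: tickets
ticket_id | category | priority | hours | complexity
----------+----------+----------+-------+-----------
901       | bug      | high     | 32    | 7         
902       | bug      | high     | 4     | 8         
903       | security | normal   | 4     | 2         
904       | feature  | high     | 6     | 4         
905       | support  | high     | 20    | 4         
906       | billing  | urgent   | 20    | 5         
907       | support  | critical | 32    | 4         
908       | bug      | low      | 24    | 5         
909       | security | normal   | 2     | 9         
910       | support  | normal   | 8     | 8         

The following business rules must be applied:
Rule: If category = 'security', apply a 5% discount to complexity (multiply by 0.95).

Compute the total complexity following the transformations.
55.45

Step 1: Records with category = 'security' have total complexity = 11
Step 2: Apply multiplier: 11 × 0.95 = 10.45
Step 3: Other records total: 45
Step 4: Final sum = 10.45 + 45 = 55.45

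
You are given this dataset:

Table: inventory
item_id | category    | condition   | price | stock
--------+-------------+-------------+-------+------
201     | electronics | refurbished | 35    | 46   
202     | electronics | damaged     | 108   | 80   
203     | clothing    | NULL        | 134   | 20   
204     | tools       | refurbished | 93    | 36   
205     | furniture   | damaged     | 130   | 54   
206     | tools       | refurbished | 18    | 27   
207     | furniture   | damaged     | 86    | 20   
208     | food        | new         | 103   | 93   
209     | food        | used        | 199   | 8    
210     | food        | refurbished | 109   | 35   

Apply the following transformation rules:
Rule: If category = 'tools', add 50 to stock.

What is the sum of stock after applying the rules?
519

Step 1: Count records where category = 'tools': 2
Step 2: Total bonus added: 2 × 50 = 100
Step 3: Original sum of stock: 419
Step 4: Final sum = 419 + 100 = 519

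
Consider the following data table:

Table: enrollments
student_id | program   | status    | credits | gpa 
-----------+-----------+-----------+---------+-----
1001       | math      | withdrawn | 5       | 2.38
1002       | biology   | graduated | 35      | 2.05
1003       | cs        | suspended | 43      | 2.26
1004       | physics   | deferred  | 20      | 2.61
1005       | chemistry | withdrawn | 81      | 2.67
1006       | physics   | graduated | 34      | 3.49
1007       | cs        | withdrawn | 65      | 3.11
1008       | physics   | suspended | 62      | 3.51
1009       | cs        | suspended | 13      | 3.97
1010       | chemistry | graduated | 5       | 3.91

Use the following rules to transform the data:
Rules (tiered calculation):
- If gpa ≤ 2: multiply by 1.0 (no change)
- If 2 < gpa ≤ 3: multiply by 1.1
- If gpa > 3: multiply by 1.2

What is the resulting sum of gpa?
34.76

Step 1: Tier 1 (gpa ≤ 2): 0 records, sum = 0 × 1.0 = 0.0
Step 2: Tier 2 (2 < gpa ≤ 3): 5 records, sum = 11.97 × 1.1 = 13.17
Step 3: Tier 3 (gpa > 3): 5 records, sum = 17.99 × 1.2 = 21.59
Step 4: Final sum = 0.0 + 13.17 + 21.59 = 34.76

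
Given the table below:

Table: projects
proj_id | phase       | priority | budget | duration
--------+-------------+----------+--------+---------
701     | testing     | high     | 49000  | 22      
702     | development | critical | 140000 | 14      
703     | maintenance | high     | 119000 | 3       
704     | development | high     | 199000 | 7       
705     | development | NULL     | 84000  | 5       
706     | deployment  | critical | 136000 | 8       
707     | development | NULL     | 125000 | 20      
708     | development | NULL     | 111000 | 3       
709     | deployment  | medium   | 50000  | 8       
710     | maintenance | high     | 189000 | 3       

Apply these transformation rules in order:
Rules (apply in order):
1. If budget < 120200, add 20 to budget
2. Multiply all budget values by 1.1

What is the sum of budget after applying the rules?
1322310.0

Step 1: Apply Rule 1 - Add 20 to records with budget < 120200
  - 5 records affected: 413000 + (5 × 20) = 413100
  - Unaffected records: 789000
  - Sum after Rule 1: 1202100
Step 2: Apply Rule 2 - Multiply all by 1.1
  - 1202100 × 1.1 = 1322310.0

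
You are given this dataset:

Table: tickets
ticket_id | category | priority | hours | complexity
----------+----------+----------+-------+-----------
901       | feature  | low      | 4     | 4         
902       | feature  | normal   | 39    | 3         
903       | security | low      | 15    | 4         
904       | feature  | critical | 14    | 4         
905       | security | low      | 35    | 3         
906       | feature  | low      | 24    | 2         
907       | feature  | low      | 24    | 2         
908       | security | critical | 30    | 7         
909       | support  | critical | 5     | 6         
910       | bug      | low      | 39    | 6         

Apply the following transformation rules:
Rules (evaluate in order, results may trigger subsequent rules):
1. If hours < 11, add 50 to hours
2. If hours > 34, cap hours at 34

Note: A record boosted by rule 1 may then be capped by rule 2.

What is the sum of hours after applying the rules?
277

Step 1: Apply rule 1 to records with hours < 11
  - 2 records get bonus of 50
  - Of these, 2 records then exceed 34 and get capped
Step 2: Apply rule 2 to records with hours > 34
  - 3 records (original) are capped
Step 3: Calculate final sum = 277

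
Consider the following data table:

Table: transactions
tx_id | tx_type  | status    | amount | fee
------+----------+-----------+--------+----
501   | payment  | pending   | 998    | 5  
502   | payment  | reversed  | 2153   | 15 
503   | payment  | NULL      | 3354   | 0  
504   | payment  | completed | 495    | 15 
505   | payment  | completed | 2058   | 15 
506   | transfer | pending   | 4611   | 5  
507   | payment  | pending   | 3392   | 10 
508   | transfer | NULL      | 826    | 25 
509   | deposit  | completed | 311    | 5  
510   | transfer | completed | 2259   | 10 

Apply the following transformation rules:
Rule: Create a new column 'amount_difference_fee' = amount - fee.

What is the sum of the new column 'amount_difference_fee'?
20352

Step 1: For each record, compute amount - fee
Example calculations:
  998 - 5 = 993
  2153 - 15 = 2138
  3354 - 0 = 3354
  ...
Step 2: Sum all derived values
Step 3: Total = 20352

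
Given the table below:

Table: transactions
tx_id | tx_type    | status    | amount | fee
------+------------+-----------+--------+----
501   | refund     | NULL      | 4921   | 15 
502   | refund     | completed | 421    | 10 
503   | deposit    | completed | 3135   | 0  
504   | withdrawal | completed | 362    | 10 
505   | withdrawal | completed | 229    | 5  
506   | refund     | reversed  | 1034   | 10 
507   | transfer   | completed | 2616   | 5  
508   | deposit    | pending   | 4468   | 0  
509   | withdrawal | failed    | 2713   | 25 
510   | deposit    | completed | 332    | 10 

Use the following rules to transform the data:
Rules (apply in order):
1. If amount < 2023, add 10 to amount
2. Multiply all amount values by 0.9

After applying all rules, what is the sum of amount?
18252.9

Step 1: Apply Rule 1 - Add 10 to records with amount < 2023
  - 5 records affected: 2378 + (5 × 10) = 2428
  - Unaffected records: 17853
  - Sum after Rule 1: 20281
Step 2: Apply Rule 2 - Multiply all by 0.9
  - 20281 × 0.9 = 18252.9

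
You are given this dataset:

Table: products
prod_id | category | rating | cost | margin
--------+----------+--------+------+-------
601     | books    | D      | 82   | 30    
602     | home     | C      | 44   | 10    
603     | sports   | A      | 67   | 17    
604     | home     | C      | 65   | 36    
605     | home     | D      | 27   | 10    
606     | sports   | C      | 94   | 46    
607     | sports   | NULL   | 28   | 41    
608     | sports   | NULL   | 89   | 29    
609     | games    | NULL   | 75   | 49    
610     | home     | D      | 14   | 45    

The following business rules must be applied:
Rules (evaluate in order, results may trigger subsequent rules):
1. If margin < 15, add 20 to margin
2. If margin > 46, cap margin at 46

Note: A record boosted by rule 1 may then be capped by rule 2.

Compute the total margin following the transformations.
350

Step 1: Apply rule 1 to records with margin < 15
  - 2 records get bonus of 20
  - Of these, 0 records then exceed 46 and get capped
Step 2: Apply rule 2 to records with margin > 46
  - 1 records (original) are capped
Step 3: Calculate final sum = 350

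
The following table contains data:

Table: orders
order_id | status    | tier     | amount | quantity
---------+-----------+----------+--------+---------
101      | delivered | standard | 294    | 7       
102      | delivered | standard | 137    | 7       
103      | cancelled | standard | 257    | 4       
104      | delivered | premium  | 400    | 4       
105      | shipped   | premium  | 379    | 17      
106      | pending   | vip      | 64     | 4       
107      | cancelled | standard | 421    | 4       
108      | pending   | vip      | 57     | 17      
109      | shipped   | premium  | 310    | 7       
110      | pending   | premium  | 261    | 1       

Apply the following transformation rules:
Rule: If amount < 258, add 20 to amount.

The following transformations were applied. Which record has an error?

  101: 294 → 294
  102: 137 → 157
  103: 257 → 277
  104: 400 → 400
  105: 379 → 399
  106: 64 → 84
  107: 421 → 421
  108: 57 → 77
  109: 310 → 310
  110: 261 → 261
Record 105 has an error. The correct transformed value should be 379, not 399.

Step 1: Check each record against the rule
Step 2: Record 105 has amount = 379
Step 3: Since 379 >= 258, the bonus should not have been applied
Step 4: Correct value = 379, but claimed value = 399
Conclusion: Record 105 has the error.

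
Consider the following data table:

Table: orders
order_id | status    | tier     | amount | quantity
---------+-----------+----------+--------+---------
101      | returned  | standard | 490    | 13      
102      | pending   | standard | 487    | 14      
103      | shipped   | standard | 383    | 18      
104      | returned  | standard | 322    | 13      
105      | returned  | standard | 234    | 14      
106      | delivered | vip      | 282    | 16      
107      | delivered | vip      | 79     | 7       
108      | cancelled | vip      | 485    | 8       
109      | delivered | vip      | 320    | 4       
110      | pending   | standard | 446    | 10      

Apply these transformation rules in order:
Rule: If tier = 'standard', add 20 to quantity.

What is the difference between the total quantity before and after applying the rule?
120

Step 1: Original sum of quantity = 117
Step 2: 6 records have tier = 'standard'
Step 3: Each affected record changes by 20
Step 4: Total change = 6 × 20 = 120
Step 5: New sum = 117 + 120 = 237
Step 6: Difference = |237 - 117| = 120
        (Sum increased by 120)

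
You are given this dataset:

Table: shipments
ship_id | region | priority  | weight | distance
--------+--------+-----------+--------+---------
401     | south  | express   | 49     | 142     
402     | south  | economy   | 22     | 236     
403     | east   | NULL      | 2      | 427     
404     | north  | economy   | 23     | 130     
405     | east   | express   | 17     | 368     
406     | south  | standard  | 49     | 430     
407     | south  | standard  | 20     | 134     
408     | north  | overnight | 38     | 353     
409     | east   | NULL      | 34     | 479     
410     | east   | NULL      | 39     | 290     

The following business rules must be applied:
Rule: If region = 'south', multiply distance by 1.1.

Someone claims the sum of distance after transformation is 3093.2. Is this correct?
No, the correct result is 3083.2.

Step 1: Calculate the correct sum after transformation
Step 2: Apply multiplier 1.1 to records where region = 'south'
Step 3: Correct result = 3083.2
Step 4: Claimed result = 3093.2
Step 5: 3083.2 ≠ 3093.2
Conclusion: The claimed result is incorrect. The correct answer is 3083.2.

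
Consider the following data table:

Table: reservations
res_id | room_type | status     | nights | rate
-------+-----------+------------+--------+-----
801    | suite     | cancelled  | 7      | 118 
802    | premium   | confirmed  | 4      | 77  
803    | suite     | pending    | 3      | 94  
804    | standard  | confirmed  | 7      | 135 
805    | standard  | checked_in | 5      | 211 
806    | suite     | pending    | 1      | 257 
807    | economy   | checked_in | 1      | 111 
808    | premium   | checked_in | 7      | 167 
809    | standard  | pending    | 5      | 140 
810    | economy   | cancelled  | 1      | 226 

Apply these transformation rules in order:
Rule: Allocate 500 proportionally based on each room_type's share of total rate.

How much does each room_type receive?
economy: 109.7, premium: 79.43, standard: 158.2, suite: 152.67

Step 1: Calculate total rate = 1536
Step 2: Calculate each room_type's proportion:
  economy: 337/1536 = 21.94% → 109.7
  premium: 244/1536 = 15.89% → 79.43
  standard: 486/1536 = 31.64% → 158.2
  suite: 469/1536 = 30.53% → 152.67
Step 3: Verify: sum of allocations ≈ 500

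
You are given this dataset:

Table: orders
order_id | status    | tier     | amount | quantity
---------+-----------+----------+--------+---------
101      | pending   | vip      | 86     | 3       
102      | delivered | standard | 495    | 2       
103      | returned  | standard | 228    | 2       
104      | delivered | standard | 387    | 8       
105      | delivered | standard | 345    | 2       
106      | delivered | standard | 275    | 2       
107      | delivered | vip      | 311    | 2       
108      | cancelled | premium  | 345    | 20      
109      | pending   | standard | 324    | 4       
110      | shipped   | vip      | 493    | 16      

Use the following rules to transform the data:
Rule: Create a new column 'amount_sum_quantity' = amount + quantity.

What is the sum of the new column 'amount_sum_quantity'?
3350

Step 1: For each record, compute amount + quantity
Example calculations:
  86 + 3 = 89
  495 + 2 = 497
  228 + 2 = 230
  ...
Step 2: Sum all derived values
Step 3: Total = 3350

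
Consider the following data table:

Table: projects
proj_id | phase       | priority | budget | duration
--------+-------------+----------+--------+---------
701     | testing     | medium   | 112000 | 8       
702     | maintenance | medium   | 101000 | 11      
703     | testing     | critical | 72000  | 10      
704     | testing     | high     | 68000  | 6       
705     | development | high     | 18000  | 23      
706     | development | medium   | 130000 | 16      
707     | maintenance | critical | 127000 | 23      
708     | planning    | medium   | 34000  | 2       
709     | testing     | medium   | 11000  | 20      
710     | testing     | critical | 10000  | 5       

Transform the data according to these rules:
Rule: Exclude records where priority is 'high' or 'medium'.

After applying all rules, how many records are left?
3

Step 1: Count records to exclude
  - 2 (high) + 5 (medium) = 7 records
Step 2: Total records: 10
Step 3: Remaining = 10 - 7 = 3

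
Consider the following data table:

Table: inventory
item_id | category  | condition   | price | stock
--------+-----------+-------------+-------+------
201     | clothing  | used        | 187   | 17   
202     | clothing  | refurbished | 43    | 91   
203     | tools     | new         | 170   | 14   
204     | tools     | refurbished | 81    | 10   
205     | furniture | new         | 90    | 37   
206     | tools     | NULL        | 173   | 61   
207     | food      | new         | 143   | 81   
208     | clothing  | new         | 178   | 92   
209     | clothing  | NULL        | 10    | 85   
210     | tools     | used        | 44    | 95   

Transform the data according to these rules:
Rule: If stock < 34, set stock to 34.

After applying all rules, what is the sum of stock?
644

Step 1: 3 records have stock < 34
Step 2: These records originally summed to 41
Step 3: After setting to minimum: 3 × 34 = 102
Step 4: Unaffected records sum: 542
Step 5: Final sum = 102 + 542 = 644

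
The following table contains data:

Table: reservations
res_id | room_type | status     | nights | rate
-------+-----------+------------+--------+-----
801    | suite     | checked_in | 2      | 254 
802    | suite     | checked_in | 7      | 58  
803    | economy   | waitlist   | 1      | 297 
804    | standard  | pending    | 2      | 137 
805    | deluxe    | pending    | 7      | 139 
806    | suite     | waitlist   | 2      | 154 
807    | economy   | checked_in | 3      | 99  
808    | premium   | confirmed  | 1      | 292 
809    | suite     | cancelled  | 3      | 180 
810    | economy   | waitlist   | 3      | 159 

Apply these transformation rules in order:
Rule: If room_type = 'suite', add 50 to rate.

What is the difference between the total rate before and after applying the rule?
200

Step 1: Original sum of rate = 1769
Step 2: 4 records have room_type = 'suite'
Step 3: Each affected record changes by 50
Step 4: Total change = 4 × 50 = 200
Step 5: New sum = 1769 + 200 = 1969
Step 6: Difference = |1969 - 1769| = 200
        (Sum increased by 200)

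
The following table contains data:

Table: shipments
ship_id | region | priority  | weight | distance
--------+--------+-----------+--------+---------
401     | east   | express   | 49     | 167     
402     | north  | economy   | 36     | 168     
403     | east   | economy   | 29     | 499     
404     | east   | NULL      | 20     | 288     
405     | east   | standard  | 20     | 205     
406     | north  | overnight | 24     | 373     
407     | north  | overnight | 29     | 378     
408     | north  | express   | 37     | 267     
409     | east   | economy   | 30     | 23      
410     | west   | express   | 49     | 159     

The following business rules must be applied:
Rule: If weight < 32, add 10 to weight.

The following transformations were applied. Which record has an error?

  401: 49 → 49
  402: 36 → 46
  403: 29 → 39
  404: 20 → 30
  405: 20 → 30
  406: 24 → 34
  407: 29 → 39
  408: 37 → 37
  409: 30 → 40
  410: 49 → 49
Record 402 has an error. The correct transformed value should be 36, not 46.

Step 1: Check each record against the rule
Step 2: Record 402 has weight = 36
Step 3: Since 36 >= 32, the bonus should not have been applied
Step 4: Correct value = 36, but claimed value = 46
Conclusion: Record 402 has the error.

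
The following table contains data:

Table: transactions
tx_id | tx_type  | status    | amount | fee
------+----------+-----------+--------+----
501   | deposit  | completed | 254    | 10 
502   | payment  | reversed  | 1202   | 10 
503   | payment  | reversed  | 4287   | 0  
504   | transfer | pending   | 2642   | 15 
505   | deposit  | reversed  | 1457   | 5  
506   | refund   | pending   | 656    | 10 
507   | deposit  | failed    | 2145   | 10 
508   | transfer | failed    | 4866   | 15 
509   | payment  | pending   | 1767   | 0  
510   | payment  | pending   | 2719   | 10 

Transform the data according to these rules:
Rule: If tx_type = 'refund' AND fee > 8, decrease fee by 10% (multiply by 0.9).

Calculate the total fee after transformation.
84.0

Step 1: Find records where tx_type = 'refund' AND fee > 8
Step 2: 1 records match, summing to 10
Step 3: After multiplier: 10 × 0.9 = 9.0
Step 4: Unaffected records sum: 75
Step 5: Final sum = 9.0 + 75 = 84.0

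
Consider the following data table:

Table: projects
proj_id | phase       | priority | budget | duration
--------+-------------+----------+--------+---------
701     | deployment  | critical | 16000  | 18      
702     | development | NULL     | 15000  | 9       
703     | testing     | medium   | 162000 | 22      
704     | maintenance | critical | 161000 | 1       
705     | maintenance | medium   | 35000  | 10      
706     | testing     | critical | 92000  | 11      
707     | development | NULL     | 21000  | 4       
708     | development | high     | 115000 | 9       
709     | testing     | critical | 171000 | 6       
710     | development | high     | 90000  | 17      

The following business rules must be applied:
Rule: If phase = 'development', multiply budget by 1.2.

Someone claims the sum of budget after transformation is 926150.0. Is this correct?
No, the correct result is 926200.0.

Step 1: Calculate the correct sum after transformation
Step 2: Apply multiplier 1.2 to records where phase = 'development'
Step 3: Correct result = 926200.0
Step 4: Claimed result = 926150.0
Step 5: 926200.0 ≠ 926150.0
Conclusion: The claimed result is incorrect. The correct answer is 926200.0.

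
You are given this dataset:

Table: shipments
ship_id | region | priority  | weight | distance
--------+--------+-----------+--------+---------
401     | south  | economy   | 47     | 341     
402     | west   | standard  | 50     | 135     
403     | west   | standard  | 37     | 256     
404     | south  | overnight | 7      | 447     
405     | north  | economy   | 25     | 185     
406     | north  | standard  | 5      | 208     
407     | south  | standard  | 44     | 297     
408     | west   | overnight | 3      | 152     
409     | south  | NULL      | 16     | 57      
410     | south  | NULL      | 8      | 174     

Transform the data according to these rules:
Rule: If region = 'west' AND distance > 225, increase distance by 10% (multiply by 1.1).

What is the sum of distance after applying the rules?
2277.6

Step 1: Find records where region = 'west' AND distance > 225
Step 2: 1 records match, summing to 256
Step 3: After multiplier: 256 × 1.1 = 281.6
Step 4: Unaffected records sum: 1996
Step 5: Final sum = 281.6 + 1996 = 2277.6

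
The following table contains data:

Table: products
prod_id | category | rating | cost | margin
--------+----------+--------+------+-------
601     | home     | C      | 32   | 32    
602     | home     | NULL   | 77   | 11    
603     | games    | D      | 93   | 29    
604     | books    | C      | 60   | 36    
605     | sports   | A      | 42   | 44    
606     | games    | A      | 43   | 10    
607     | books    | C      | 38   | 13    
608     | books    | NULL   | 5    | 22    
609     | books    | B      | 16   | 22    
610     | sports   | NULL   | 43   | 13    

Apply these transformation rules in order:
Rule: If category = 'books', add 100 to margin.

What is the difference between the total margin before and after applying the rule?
400

Step 1: Original sum of margin = 232
Step 2: 4 records have category = 'books'
Step 3: Each affected record changes by 100
Step 4: Total change = 4 × 100 = 400
Step 5: New sum = 232 + 400 = 632
Step 6: Difference = |632 - 232| = 400
        (Sum increased by 400)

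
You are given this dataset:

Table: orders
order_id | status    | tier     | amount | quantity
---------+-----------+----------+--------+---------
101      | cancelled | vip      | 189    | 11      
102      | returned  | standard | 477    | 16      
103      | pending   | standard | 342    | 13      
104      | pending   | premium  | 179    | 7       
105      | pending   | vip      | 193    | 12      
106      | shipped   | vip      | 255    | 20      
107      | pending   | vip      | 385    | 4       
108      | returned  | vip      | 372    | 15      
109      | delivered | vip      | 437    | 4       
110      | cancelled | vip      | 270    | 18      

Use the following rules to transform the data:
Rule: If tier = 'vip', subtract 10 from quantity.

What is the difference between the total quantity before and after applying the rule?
70

Step 1: Original sum of quantity = 120
Step 2: 7 records have tier = 'vip'
Step 3: Each affected record changes by -10
Step 4: Total change = 7 × -10 = -70
Step 5: New sum = 120 + -70 = 50
Step 6: Difference = |50 - 120| = 70
        (Sum decreased by 70)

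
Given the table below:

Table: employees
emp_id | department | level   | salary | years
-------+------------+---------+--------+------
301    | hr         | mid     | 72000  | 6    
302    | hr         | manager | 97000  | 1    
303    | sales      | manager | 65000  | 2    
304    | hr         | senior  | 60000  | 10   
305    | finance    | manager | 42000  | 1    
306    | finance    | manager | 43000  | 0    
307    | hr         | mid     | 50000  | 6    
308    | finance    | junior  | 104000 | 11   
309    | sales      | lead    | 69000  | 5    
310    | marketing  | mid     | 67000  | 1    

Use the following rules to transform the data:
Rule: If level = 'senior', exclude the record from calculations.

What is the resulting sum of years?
33

Step 1: Identify records where level = 'senior'
Step 2: The excluded records sum to 10
Step 3: Original total years = 43
Step 4: Remaining total = 43 - 10 = 33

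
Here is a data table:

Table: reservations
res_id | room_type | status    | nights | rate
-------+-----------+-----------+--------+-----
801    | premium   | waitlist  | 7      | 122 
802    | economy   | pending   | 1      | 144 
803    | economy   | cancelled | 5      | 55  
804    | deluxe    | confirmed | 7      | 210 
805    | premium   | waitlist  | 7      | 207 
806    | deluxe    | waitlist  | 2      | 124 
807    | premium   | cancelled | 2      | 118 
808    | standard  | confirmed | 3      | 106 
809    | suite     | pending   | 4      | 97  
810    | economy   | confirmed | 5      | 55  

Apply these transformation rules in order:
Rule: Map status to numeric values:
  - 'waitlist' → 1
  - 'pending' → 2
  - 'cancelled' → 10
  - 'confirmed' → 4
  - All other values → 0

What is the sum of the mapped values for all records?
39

Step 1: Apply mapping to each record
Step 2: Count by status:
  'waitlist': 3 records × 1 = 3
  'pending': 2 records × 2 = 4
  'cancelled': 2 records × 10 = 20
  'confirmed': 3 records × 4 = 12
Step 3: Sum all mapped values = 39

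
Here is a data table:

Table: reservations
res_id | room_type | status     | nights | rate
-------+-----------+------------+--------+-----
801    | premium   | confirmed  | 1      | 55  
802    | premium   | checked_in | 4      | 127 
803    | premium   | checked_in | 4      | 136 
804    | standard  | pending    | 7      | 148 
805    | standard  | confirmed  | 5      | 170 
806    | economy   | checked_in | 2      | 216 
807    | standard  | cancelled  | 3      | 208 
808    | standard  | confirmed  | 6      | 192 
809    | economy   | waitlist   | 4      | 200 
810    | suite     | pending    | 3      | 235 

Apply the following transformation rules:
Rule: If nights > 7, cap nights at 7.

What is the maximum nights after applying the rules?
7

Step 1: Original maximum nights = 7
Step 2: Check cap of 7 against maximum
Step 3: No records exceed the cap (max 7 <= cap 7), so no capping applies
Step 4: Maximum after transformation = 7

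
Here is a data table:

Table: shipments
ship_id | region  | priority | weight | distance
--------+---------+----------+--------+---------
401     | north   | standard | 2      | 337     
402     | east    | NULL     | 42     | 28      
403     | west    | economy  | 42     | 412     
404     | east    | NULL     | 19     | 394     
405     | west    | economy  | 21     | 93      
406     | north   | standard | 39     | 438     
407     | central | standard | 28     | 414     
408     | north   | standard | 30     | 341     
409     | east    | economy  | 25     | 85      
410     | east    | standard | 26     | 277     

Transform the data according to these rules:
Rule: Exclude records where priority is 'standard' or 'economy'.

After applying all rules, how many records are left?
2

Step 1: Count records to exclude
  - 5 (standard) + 3 (economy) = 8 records
Step 2: Total records: 10
Step 3: Remaining = 10 - 8 = 2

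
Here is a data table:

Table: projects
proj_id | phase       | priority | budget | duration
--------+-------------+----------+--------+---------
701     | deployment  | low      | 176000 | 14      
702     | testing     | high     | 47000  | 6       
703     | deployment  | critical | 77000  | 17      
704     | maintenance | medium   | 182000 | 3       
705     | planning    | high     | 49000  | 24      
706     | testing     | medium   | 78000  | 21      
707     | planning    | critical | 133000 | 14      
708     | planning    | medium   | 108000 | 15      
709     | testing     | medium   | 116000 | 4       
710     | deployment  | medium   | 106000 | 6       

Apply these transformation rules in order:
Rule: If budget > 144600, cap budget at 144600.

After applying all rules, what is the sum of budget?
1003200

Step 1: 2 records have budget > 144600
Step 2: These records originally summed to 358000
Step 3: After capping: 2 × 144600 = 289200
Step 4: Unaffected records sum: 714000
Step 5: Final sum = 289200 + 714000 = 1003200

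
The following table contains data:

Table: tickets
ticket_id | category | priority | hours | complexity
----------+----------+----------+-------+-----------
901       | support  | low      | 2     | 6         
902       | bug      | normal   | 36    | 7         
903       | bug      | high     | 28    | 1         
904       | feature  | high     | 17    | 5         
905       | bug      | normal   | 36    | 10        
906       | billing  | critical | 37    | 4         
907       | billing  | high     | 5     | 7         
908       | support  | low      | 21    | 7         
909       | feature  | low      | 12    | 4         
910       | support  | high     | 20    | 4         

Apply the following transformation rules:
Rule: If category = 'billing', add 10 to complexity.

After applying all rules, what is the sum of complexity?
75

Step 1: Count records where category = 'billing': 2
Step 2: Total bonus added: 2 × 10 = 20
Step 3: Original sum of complexity: 55
Step 4: Final sum = 55 + 20 = 75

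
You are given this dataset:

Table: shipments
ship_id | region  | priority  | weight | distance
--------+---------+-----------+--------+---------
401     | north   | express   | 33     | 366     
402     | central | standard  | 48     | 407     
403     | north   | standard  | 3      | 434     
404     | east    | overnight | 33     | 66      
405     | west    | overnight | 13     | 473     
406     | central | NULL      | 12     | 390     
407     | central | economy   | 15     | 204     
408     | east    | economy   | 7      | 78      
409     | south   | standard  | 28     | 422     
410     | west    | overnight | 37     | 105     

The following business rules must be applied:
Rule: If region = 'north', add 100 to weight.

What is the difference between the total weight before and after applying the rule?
200

Step 1: Original sum of weight = 229
Step 2: 2 records have region = 'north'
Step 3: Each affected record changes by 100
Step 4: Total change = 2 × 100 = 200
Step 5: New sum = 229 + 200 = 429
Step 6: Difference = |429 - 229| = 200
        (Sum increased by 200)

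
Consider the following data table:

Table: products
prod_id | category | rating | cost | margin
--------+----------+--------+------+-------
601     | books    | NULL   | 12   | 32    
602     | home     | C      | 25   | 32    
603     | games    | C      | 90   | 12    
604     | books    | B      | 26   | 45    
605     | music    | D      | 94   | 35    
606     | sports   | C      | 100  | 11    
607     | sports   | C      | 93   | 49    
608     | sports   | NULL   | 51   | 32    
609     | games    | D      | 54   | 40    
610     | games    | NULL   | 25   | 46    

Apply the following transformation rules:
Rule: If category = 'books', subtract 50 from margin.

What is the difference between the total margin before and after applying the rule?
100

Step 1: Original sum of margin = 334
Step 2: 2 records have category = 'books'
Step 3: Each affected record changes by -50
Step 4: Total change = 2 × -50 = -100
Step 5: New sum = 334 + -100 = 234
Step 6: Difference = |234 - 334| = 100
        (Sum decreased by 100)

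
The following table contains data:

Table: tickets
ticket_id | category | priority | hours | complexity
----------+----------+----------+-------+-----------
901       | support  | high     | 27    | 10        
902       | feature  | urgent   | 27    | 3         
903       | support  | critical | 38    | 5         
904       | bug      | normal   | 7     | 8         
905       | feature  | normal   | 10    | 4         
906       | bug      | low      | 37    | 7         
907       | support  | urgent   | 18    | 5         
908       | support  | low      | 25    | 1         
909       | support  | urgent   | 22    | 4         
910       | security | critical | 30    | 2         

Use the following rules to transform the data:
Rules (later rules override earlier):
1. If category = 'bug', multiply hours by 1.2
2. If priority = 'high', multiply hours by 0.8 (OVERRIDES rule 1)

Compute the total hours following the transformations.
244.4

Step 1: Rule 2 takes priority for records with priority = 'high'
  - 1 records: 27 × 0.8 = 21.6
Step 2: Rule 1 applies to remaining records with category = 'bug'
  - 2 records: 44 × 1.2 = 52.8
Step 3: Other records unchanged: 170
Step 4: Final sum = 21.6 + 52.8 + 170 = 244.4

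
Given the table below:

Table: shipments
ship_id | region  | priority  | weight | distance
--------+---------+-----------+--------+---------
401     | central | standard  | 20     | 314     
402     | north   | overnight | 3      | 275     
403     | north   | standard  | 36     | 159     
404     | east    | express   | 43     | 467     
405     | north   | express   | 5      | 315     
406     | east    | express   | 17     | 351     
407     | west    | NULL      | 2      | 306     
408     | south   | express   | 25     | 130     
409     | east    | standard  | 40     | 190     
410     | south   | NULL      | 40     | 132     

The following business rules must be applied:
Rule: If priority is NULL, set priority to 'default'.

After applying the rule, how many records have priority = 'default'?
2

Step 1: Count records where priority IS NULL
Step 2: Found 2 records with NULL priority
Step 3: These records will have priority set to 'default'
Step 4: Records already having priority = 'default': 0
Step 5: Answer: 2 + 0 = 2 records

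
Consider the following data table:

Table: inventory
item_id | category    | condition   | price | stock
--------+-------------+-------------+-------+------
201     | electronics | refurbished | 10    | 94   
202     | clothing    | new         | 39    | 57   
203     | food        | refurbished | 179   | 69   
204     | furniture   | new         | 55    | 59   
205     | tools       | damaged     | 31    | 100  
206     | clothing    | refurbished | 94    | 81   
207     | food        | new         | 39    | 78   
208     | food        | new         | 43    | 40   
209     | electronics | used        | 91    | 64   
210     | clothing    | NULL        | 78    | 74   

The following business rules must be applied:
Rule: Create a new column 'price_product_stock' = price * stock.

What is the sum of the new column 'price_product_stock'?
45831

Step 1: For each record, compute price * stock
Example calculations:
  10 * 94 = 940
  39 * 57 = 2223
  179 * 69 = 12351
  ...
Step 2: Sum all derived values
Step 3: Total = 45831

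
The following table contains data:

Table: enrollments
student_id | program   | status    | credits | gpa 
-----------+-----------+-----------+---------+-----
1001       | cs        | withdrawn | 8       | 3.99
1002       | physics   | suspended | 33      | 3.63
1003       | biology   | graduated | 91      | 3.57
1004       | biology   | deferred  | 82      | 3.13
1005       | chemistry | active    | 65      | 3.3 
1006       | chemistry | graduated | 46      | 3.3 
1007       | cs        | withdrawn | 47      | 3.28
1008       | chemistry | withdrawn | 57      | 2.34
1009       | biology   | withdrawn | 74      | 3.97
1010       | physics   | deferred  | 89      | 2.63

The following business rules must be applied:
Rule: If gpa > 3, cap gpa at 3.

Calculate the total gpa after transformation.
28.97

Step 1: 8 records have gpa > 3
Step 2: These records originally summed to 28.17
Step 3: After capping: 8 × 3 = 24
Step 4: Unaffected records sum: 4.97
Step 5: Final sum = 24 + 4.97 = 28.97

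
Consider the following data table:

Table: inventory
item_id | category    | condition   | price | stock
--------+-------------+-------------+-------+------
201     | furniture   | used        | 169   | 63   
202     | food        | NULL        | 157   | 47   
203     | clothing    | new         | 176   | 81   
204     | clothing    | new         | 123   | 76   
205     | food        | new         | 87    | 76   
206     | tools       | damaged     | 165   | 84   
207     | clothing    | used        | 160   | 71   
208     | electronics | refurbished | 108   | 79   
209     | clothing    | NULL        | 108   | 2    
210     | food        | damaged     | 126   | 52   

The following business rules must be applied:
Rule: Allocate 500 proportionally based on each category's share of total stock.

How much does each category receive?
clothing: 182.25, electronics: 62.6, food: 138.67, furniture: 49.92, tools: 66.56

Step 1: Calculate total stock = 631
Step 2: Calculate each category's proportion:
  clothing: 230/631 = 36.45% → 182.25
  electronics: 79/631 = 12.52% → 62.6
  food: 175/631 = 27.73% → 138.67
  furniture: 63/631 = 9.98% → 49.92
  tools: 84/631 = 13.31% → 66.56
Step 3: Verify: sum of allocations ≈ 500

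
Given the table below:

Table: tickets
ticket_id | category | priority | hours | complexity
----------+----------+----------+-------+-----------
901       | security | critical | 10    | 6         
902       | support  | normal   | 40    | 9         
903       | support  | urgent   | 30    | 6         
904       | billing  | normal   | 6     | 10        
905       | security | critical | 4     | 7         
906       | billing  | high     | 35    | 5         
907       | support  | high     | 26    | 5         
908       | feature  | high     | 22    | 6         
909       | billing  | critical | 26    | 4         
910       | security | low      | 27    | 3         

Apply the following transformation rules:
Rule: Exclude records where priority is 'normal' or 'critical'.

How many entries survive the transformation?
5

Step 1: Count records to exclude
  - 2 (normal) + 3 (critical) = 5 records
Step 2: Total records: 10
Step 3: Remaining = 10 - 5 = 5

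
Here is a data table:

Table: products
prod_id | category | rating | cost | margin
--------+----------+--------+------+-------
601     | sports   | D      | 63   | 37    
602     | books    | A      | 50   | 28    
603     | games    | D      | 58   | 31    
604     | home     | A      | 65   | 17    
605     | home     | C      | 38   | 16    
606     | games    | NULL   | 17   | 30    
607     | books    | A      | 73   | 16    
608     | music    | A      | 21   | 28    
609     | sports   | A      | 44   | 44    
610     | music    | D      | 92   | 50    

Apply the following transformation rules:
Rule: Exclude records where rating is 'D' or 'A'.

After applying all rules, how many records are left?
2

Step 1: Count records to exclude
  - 3 (D) + 5 (A) = 8 records
Step 2: Total records: 10
Step 3: Remaining = 10 - 8 = 2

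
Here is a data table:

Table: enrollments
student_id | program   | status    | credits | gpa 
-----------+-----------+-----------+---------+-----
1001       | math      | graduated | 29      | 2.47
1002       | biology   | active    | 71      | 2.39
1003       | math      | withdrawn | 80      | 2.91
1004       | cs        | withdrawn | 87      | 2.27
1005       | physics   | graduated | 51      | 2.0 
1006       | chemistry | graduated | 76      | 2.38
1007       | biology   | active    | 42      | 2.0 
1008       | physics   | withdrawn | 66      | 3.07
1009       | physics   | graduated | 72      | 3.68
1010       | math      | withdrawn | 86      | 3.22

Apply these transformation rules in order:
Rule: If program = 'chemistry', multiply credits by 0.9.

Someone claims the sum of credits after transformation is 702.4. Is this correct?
No, the correct result is 652.4.

Step 1: Calculate the correct sum after transformation
Step 2: Apply multiplier 0.9 to records where program = 'chemistry'
Step 3: Correct result = 652.4
Step 4: Claimed result = 702.4
Step 5: 652.4 ≠ 702.4
Conclusion: The claimed result is incorrect. The correct answer is 652.4.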